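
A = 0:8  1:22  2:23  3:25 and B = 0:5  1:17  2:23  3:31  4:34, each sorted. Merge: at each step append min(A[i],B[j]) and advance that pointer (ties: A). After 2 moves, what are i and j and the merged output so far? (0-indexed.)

i=1, j=1, merged so far=[5, 8]

[i=0,j=0] A[i]=8>B[j]=5 take 5 → j++
[i=0,j=1] A[i]=8<=B[j]=17 take 8 → i++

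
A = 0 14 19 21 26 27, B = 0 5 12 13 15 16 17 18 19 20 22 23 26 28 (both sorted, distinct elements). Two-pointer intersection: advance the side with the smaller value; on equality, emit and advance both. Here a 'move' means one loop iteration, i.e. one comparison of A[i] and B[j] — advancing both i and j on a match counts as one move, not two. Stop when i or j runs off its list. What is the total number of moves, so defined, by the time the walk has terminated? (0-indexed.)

i=0 j=0: 0==0 emit, i++,j++
i=1 j=1: 14>5, j++
i=1 j=2: 14>12, j++
i=1 j=3: 14>13, j++
i=1 j=4: 14<15, i++
i=2 j=4: 19>15, j++
i=2 j=5: 19>16, j++
i=2 j=6: 19>17, j++
i=2 j=7: 19>18, j++
i=2 j=8: 19==19 emit, i++,j++
i=3 j=9: 21>20, j++
i=3 j=10: 21<22, i++
i=4 j=10: 26>22, j++
i=4 j=11: 26>23, j++
i=4 j=12: 26==26 emit, i++,j++
i=5 j=13: 27<28, i++

16 moves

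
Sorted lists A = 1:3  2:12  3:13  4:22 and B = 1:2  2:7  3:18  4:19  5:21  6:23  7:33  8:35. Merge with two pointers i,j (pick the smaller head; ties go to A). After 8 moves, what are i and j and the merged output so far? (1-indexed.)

i=4, j=6, merged so far=[2, 3, 7, 12, 13, 18, 19, 21]

i=1 j=1: A[i]=3>B[j]=2 take 2, j++
i=1 j=2: A[i]=3<=B[j]=7 take 3, i++
i=2 j=2: A[i]=12>B[j]=7 take 7, j++
i=2 j=3: A[i]=12<=B[j]=18 take 12, i++
i=3 j=3: A[i]=13<=B[j]=18 take 13, i++
i=4 j=3: A[i]=22>B[j]=18 take 18, j++
i=4 j=4: A[i]=22>B[j]=19 take 19, j++
i=4 j=5: A[i]=22>B[j]=21 take 21, j++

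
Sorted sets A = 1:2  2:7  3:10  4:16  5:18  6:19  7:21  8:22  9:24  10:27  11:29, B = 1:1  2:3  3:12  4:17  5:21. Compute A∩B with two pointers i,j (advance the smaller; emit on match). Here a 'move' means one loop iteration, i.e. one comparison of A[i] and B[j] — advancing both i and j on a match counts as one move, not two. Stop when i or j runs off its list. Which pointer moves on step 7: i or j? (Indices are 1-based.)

[i=1,j=1] 2>1 → j++
[i=1,j=2] 2<3 → i++
[i=2,j=2] 7>3 → j++
[i=2,j=3] 7<12 → i++
[i=3,j=3] 10<12 → i++
[i=4,j=3] 16>12 → j++
[i=4,j=4] 16<17 → i++

i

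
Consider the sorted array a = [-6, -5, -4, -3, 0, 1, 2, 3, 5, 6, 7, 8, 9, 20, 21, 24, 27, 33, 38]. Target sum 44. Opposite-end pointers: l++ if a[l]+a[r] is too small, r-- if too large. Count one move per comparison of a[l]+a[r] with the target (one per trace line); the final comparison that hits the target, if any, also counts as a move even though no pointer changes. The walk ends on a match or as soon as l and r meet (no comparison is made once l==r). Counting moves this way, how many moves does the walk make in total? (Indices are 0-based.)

10 moves

[0,18] -6+38=32 <44 → l++
[1,18] -5+38=33 <44 → l++
[2,18] -4+38=34 <44 → l++
[3,18] -3+38=35 <44 → l++
[4,18] 0+38=38 <44 → l++
[5,18] 1+38=39 <44 → l++
[6,18] 2+38=40 <44 → l++
[7,18] 3+38=41 <44 → l++
[8,18] 5+38=43 <44 → l++
[9,18] 6+38=44 → found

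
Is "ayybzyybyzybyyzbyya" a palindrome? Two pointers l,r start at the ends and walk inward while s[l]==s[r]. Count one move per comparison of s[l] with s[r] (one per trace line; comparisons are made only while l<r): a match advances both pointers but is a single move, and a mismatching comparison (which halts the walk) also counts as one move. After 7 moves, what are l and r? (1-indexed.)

l=8, r=12

[1,19] 'a'=='a' → l++,r--
[2,18] 'y'=='y' → l++,r--
[3,17] 'y'=='y' → l++,r--
[4,16] 'b'=='b' → l++,r--
[5,15] 'z'=='z' → l++,r--
[6,14] 'y'=='y' → l++,r--
[7,13] 'y'=='y' → l++,r--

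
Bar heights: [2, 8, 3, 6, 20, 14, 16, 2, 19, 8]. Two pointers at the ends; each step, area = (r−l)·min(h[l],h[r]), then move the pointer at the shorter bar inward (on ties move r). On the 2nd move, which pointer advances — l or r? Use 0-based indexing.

[0,9] min(2,8)*9=18 best=18 * → l++
[1,9] min(8,8)*8=64 best=64 * → r--

r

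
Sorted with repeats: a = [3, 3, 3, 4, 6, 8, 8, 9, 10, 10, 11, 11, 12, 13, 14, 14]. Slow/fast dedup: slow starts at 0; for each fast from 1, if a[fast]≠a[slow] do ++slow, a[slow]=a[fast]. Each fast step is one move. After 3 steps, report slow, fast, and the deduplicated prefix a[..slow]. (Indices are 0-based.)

(s=0,f=1) a[fast]=3=a[slow] dup → fast++
(s=0,f=2) a[fast]=3=a[slow] dup → fast++
(s=0,f=3) a[fast]=4≠a[slow]=3 write a[1]=4 → slow++,fast++

slow=1, fast=4, prefix=[3, 4]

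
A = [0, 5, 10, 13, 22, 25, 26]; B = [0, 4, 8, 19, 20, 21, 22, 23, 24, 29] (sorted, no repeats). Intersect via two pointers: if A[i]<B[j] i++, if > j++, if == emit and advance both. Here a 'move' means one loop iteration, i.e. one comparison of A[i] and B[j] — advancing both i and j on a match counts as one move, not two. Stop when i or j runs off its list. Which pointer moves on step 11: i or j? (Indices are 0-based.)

j

i=0 j=0: 0==0 emit, i++,j++
i=1 j=1: 5>4, j++
i=1 j=2: 5<8, i++
i=2 j=2: 10>8, j++
i=2 j=3: 10<19, i++
i=3 j=3: 13<19, i++
i=4 j=3: 22>19, j++
i=4 j=4: 22>20, j++
i=4 j=5: 22>21, j++
i=4 j=6: 22==22 emit, i++,j++
i=5 j=7: 25>23, j++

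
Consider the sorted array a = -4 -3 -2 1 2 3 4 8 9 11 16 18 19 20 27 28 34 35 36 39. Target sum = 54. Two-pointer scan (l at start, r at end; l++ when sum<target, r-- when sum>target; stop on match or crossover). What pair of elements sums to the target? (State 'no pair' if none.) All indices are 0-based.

(18, 36)

l=0 r=19: -4+39=35 <54, l++
l=1 r=19: -3+39=36 <54, l++
l=2 r=19: -2+39=37 <54, l++
l=3 r=19: 1+39=40 <54, l++
l=4 r=19: 2+39=41 <54, l++
l=5 r=19: 3+39=42 <54, l++
l=6 r=19: 4+39=43 <54, l++
l=7 r=19: 8+39=47 <54, l++
l=8 r=19: 9+39=48 <54, l++
l=9 r=19: 11+39=50 <54, l++
l=10 r=19: 16+39=55 >54, r--
l=10 r=18: 16+36=52 <54, l++
l=11 r=18: 18+36=54, found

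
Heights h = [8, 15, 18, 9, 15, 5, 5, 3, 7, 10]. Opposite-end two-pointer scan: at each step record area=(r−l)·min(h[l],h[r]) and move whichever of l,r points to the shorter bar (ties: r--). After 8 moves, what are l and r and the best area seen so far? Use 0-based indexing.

l=1, r=2, best area=80

l=0 r=9: min(8,10)*9=72 best=72 *, l++
l=1 r=9: min(15,10)*8=80 best=80 *, r--
l=1 r=8: min(15,7)*7=49 best=80, r--
l=1 r=7: min(15,3)*6=18 best=80, r--
l=1 r=6: min(15,5)*5=25 best=80, r--
l=1 r=5: min(15,5)*4=20 best=80, r--
l=1 r=4: min(15,15)*3=45 best=80, r--
l=1 r=3: min(15,9)*2=18 best=80, r--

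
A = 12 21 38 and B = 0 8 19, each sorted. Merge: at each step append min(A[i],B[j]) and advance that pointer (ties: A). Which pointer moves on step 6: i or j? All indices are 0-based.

[i=0,j=0] A[i]=12>B[j]=0 take 0 → j++
[i=0,j=1] A[i]=12>B[j]=8 take 8 → j++
[i=0,j=2] A[i]=12<=B[j]=19 take 12 → i++
[i=1,j=2] A[i]=21>B[j]=19 take 19 → j++
[i=1,j=3] B done, take A[i]=21 → i++
[i=2,j=3] B done, take A[i]=38 → i++

i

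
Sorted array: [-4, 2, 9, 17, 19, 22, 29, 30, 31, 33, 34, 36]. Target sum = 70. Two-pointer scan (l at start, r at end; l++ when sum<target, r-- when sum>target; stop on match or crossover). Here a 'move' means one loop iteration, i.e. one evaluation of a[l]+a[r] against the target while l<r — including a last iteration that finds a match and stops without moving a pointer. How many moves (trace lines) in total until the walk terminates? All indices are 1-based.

[1,12] -4+36=32 <70 → l++
[2,12] 2+36=38 <70 → l++
[3,12] 9+36=45 <70 → l++
[4,12] 17+36=53 <70 → l++
[5,12] 19+36=55 <70 → l++
[6,12] 22+36=58 <70 → l++
[7,12] 29+36=65 <70 → l++
[8,12] 30+36=66 <70 → l++
[9,12] 31+36=67 <70 → l++
[10,12] 33+36=69 <70 → l++
[11,12] 34+36=70 → found

11 moves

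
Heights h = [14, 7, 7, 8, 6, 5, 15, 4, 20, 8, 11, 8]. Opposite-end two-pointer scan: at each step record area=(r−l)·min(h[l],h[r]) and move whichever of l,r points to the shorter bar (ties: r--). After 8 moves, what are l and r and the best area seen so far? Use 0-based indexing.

l=0 r=11: min(14,8)*11=88 best=88 *, r--
l=0 r=10: min(14,11)*10=110 best=110 *, r--
l=0 r=9: min(14,8)*9=72 best=110, r--
l=0 r=8: min(14,20)*8=112 best=112 *, l++
l=1 r=8: min(7,20)*7=49 best=112, l++
l=2 r=8: min(7,20)*6=42 best=112, l++
l=3 r=8: min(8,20)*5=40 best=112, l++
l=4 r=8: min(6,20)*4=24 best=112, l++

l=5, r=8, best area=112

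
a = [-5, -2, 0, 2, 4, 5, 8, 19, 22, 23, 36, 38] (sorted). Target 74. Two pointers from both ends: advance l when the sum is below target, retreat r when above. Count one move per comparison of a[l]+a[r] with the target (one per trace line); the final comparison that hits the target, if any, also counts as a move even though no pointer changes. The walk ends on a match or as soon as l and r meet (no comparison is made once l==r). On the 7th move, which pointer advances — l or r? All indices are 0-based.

l

l=0 r=11: -5+38=33 <74, l++
l=1 r=11: -2+38=36 <74, l++
l=2 r=11: 0+38=38 <74, l++
l=3 r=11: 2+38=40 <74, l++
l=4 r=11: 4+38=42 <74, l++
l=5 r=11: 5+38=43 <74, l++
l=6 r=11: 8+38=46 <74, l++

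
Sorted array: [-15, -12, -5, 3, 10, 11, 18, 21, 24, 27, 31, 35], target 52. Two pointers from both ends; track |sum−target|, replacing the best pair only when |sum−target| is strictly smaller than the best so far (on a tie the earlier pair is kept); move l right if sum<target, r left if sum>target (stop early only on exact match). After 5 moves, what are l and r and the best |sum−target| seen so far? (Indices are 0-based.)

l=5, r=11, best |Δ|=7

l=0 r=11: -15+35=20 d=32 *, l++
l=1 r=11: -12+35=23 d=29 *, l++
l=2 r=11: -5+35=30 d=22 *, l++
l=3 r=11: 3+35=38 d=14 *, l++
l=4 r=11: 10+35=45 d=7 *, l++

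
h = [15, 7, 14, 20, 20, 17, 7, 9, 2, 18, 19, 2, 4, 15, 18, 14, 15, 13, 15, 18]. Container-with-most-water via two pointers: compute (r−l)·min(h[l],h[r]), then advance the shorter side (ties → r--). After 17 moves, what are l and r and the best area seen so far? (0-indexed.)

[0,19] min(15,18)*19=285 best=285 * → l++
[1,19] min(7,18)*18=126 best=285 → l++
[2,19] min(14,18)*17=238 best=285 → l++
[3,19] min(20,18)*16=288 best=288 * → r--
[3,18] min(20,15)*15=225 best=288 → r--
[3,17] min(20,13)*14=182 best=288 → r--
[3,16] min(20,15)*13=195 best=288 → r--
[3,15] min(20,14)*12=168 best=288 → r--
[3,14] min(20,18)*11=198 best=288 → r--
[3,13] min(20,15)*10=150 best=288 → r--
[3,12] min(20,4)*9=36 best=288 → r--
[3,11] min(20,2)*8=16 best=288 → r--
[3,10] min(20,19)*7=133 best=288 → r--
[3,9] min(20,18)*6=108 best=288 → r--
[3,8] min(20,2)*5=10 best=288 → r--
[3,7] min(20,9)*4=36 best=288 → r--
[3,6] min(20,7)*3=21 best=288 → r--

l=3, r=5, best area=288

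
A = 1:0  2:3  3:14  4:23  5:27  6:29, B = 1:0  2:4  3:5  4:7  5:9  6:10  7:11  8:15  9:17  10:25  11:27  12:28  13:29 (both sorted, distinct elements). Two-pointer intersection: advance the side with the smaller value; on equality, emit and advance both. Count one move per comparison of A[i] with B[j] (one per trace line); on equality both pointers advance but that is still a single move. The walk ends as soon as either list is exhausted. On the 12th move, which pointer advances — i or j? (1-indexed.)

i

[i=1,j=1] 0==0 emit → i++,j++
[i=2,j=2] 3<4 → i++
[i=3,j=2] 14>4 → j++
[i=3,j=3] 14>5 → j++
[i=3,j=4] 14>7 → j++
[i=3,j=5] 14>9 → j++
[i=3,j=6] 14>10 → j++
[i=3,j=7] 14>11 → j++
[i=3,j=8] 14<15 → i++
[i=4,j=8] 23>15 → j++
[i=4,j=9] 23>17 → j++
[i=4,j=10] 23<25 → i++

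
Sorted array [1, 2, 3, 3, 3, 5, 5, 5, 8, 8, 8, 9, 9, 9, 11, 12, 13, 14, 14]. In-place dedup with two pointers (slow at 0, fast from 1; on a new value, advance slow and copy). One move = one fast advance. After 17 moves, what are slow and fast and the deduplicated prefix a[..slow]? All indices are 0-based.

slow=9, fast=18, prefix=[1, 2, 3, 5, 8, 9, 11, 12, 13, 14]

(s=0,f=1) a[fast]=2≠a[slow]=1 write a[1]=2 → slow++,fast++
(s=1,f=2) a[fast]=3≠a[slow]=2 write a[2]=3 → slow++,fast++
(s=2,f=3) a[fast]=3=a[slow] dup → fast++
(s=2,f=4) a[fast]=3=a[slow] dup → fast++
(s=2,f=5) a[fast]=5≠a[slow]=3 write a[3]=5 → slow++,fast++
(s=3,f=6) a[fast]=5=a[slow] dup → fast++
(s=3,f=7) a[fast]=5=a[slow] dup → fast++
(s=3,f=8) a[fast]=8≠a[slow]=5 write a[4]=8 → slow++,fast++
(s=4,f=9) a[fast]=8=a[slow] dup → fast++
(s=4,f=10) a[fast]=8=a[slow] dup → fast++
(s=4,f=11) a[fast]=9≠a[slow]=8 write a[5]=9 → slow++,fast++
(s=5,f=12) a[fast]=9=a[slow] dup → fast++
(s=5,f=13) a[fast]=9=a[slow] dup → fast++
(s=5,f=14) a[fast]=11≠a[slow]=9 write a[6]=11 → slow++,fast++
(s=6,f=15) a[fast]=12≠a[slow]=11 write a[7]=12 → slow++,fast++
(s=7,f=16) a[fast]=13≠a[slow]=12 write a[8]=13 → slow++,fast++
(s=8,f=17) a[fast]=14≠a[slow]=13 write a[9]=14 → slow++,fast++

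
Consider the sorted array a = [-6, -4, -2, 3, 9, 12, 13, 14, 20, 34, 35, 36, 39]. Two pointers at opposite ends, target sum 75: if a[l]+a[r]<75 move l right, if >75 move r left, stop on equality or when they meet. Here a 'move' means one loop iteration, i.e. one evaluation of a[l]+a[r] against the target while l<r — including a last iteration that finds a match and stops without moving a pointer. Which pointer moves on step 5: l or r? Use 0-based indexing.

l=0 r=12: -6+39=33 <75, l++
l=1 r=12: -4+39=35 <75, l++
l=2 r=12: -2+39=37 <75, l++
l=3 r=12: 3+39=42 <75, l++
l=4 r=12: 9+39=48 <75, l++

l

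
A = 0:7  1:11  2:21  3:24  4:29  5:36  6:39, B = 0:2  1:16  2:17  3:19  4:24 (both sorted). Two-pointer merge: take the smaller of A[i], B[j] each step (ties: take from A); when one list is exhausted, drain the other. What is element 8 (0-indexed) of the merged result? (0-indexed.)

merged[8] = 24

[i=0,j=0] A[i]=7>B[j]=2 take 2 → j++
[i=0,j=1] A[i]=7<=B[j]=16 take 7 → i++
[i=1,j=1] A[i]=11<=B[j]=16 take 11 → i++
[i=2,j=1] A[i]=21>B[j]=16 take 16 → j++
[i=2,j=2] A[i]=21>B[j]=17 take 17 → j++
[i=2,j=3] A[i]=21>B[j]=19 take 19 → j++
[i=2,j=4] A[i]=21<=B[j]=24 take 21 → i++
[i=3,j=4] A[i]=24<=B[j]=24 take 24 → i++
[i=4,j=4] A[i]=29>B[j]=24 take 24 → j++
[i=4,j=5] B done, take A[i]=29 → i++
[i=5,j=5] B done, take A[i]=36 → i++
[i=6,j=5] B done, take A[i]=39 → i++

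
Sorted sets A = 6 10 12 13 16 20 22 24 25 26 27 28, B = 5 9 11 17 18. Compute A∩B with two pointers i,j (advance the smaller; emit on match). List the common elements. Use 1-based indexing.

i=1 j=1: 6>5, j++
i=1 j=2: 6<9, i++
i=2 j=2: 10>9, j++
i=2 j=3: 10<11, i++
i=3 j=3: 12>11, j++
i=3 j=4: 12<17, i++
i=4 j=4: 13<17, i++
i=5 j=4: 16<17, i++
i=6 j=4: 20>17, j++
i=6 j=5: 20>18, j++

intersection = []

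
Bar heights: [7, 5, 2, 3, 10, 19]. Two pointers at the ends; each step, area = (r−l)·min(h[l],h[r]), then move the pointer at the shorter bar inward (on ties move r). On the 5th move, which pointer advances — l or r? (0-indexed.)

[0,5] min(7,19)*5=35 best=35 * → l++
[1,5] min(5,19)*4=20 best=35 → l++
[2,5] min(2,19)*3=6 best=35 → l++
[3,5] min(3,19)*2=6 best=35 → l++
[4,5] min(10,19)*1=10 best=35 → l++

l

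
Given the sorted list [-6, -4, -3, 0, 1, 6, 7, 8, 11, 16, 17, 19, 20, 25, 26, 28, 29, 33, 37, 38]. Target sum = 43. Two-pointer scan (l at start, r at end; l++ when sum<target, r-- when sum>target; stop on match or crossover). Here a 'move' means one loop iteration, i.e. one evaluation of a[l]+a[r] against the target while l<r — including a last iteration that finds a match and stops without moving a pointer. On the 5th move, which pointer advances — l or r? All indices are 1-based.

l=1 r=20: -6+38=32 <43, l++
l=2 r=20: -4+38=34 <43, l++
l=3 r=20: -3+38=35 <43, l++
l=4 r=20: 0+38=38 <43, l++
l=5 r=20: 1+38=39 <43, l++

l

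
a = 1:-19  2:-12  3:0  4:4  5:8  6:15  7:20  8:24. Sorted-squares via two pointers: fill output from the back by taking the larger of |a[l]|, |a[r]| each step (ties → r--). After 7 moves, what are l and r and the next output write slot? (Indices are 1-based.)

l=3, r=3, next write slot=1

l=1 r=8: |-19|<=|24| out[8]=576, r--
l=1 r=7: |-19|<=|20| out[7]=400, r--
l=1 r=6: |-19|>|15| out[6]=361, l++
l=2 r=6: |-12|<=|15| out[5]=225, r--
l=2 r=5: |-12|>|8| out[4]=144, l++
l=3 r=5: |0|<=|8| out[3]=64, r--
l=3 r=4: |0|<=|4| out[2]=16, r--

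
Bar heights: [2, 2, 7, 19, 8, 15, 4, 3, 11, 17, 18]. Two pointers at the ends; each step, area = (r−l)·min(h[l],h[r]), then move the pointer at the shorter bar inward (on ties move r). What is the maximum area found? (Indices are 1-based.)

l=1 r=11: min(2,18)*10=20 best=20 *, l++
l=2 r=11: min(2,18)*9=18 best=20, l++
l=3 r=11: min(7,18)*8=56 best=56 *, l++
l=4 r=11: min(19,18)*7=126 best=126 *, r--
l=4 r=10: min(19,17)*6=102 best=126, r--
l=4 r=9: min(19,11)*5=55 best=126, r--
l=4 r=8: min(19,3)*4=12 best=126, r--
l=4 r=7: min(19,4)*3=12 best=126, r--
l=4 r=6: min(19,15)*2=30 best=126, r--
l=4 r=5: min(19,8)*1=8 best=126, r--

max area = 126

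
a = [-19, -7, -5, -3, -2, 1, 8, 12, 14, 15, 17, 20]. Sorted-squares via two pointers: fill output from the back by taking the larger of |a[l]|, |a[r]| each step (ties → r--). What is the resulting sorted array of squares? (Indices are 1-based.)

[1, 4, 9, 25, 49, 64, 144, 196, 225, 289, 361, 400]

l=1 r=12: |-19|<=|20| out[12]=400, r--
l=1 r=11: |-19|>|17| out[11]=361, l++
l=2 r=11: |-7|<=|17| out[10]=289, r--
l=2 r=10: |-7|<=|15| out[9]=225, r--
l=2 r=9: |-7|<=|14| out[8]=196, r--
l=2 r=8: |-7|<=|12| out[7]=144, r--
l=2 r=7: |-7|<=|8| out[6]=64, r--
l=2 r=6: |-7|>|1| out[5]=49, l++
l=3 r=6: |-5|>|1| out[4]=25, l++
l=4 r=6: |-3|>|1| out[3]=9, l++
l=5 r=6: |-2|>|1| out[2]=4, l++
l=6 r=6: |1|<=|1| out[1]=1, r--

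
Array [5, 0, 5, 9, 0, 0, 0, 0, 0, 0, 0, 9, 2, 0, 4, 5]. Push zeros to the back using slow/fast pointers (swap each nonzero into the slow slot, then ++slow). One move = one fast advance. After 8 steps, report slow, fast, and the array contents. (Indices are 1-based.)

(s=1,f=1) a[fast]=5≠0 swap→a[1]=5 → slow++,fast++
(s=2,f=2) a[fast]=0 → fast++
(s=2,f=3) a[fast]=5≠0 swap→a[2]=5 → slow++,fast++
(s=3,f=4) a[fast]=9≠0 swap→a[3]=9 → slow++,fast++
(s=4,f=5) a[fast]=0 → fast++
(s=4,f=6) a[fast]=0 → fast++
(s=4,f=7) a[fast]=0 → fast++
(s=4,f=8) a[fast]=0 → fast++

slow=4, fast=9, a=[5, 5, 9, 0, 0, 0, 0, 0, 0, 0, 0, 9, 2, 0, 4, 5]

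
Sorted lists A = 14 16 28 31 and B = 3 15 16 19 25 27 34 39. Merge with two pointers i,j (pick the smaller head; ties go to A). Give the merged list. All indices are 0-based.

i=0 j=0: A[i]=14>B[j]=3 take 3, j++
i=0 j=1: A[i]=14<=B[j]=15 take 14, i++
i=1 j=1: A[i]=16>B[j]=15 take 15, j++
i=1 j=2: A[i]=16<=B[j]=16 take 16, i++
i=2 j=2: A[i]=28>B[j]=16 take 16, j++
i=2 j=3: A[i]=28>B[j]=19 take 19, j++
i=2 j=4: A[i]=28>B[j]=25 take 25, j++
i=2 j=5: A[i]=28>B[j]=27 take 27, j++
i=2 j=6: A[i]=28<=B[j]=34 take 28, i++
i=3 j=6: A[i]=31<=B[j]=34 take 31, i++
i=4 j=6: A done, take B[j]=34, j++
i=4 j=7: A done, take B[j]=39, j++

[3, 14, 15, 16, 16, 19, 25, 27, 28, 31, 34, 39]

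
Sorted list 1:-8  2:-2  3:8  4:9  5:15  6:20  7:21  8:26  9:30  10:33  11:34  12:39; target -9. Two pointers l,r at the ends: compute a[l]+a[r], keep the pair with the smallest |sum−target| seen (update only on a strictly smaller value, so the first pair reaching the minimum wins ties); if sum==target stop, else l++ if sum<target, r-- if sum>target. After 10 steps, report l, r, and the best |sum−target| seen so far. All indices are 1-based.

[1,12] -8+39=31 d=40 * → r--
[1,11] -8+34=26 d=35 * → r--
[1,10] -8+33=25 d=34 * → r--
[1,9] -8+30=22 d=31 * → r--
[1,8] -8+26=18 d=27 * → r--
[1,7] -8+21=13 d=22 * → r--
[1,6] -8+20=12 d=21 * → r--
[1,5] -8+15=7 d=16 * → r--
[1,4] -8+9=1 d=10 * → r--
[1,3] -8+8=0 d=9 * → r--

l=1, r=2, best |Δ|=9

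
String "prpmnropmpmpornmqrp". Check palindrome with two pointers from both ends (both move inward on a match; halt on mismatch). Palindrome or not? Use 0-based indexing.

[0,18] 'p'=='p' → l++,r--
[1,17] 'r'=='r' → l++,r--
[2,16] 'p'!='q' → stop

not a palindrome (mismatch at 2,16)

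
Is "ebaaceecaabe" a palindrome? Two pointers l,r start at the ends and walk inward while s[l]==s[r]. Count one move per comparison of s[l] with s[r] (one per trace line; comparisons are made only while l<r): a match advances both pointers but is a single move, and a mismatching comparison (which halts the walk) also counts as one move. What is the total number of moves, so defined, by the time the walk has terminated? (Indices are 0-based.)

[0,11] 'e'=='e' → l++,r--
[1,10] 'b'=='b' → l++,r--
[2,9] 'a'=='a' → l++,r--
[3,8] 'a'=='a' → l++,r--
[4,7] 'c'=='c' → l++,r--
[5,6] 'e'=='e' → l++,r--

6 moves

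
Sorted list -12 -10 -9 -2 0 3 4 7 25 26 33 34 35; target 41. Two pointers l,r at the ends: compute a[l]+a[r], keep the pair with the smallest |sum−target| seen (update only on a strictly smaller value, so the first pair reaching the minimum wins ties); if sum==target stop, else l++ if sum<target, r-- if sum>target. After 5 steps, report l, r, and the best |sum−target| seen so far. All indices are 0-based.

l=5, r=12, best |Δ|=6

[0,12] -12+35=23 d=18 * → l++
[1,12] -10+35=25 d=16 * → l++
[2,12] -9+35=26 d=15 * → l++
[3,12] -2+35=33 d=8 * → l++
[4,12] 0+35=35 d=6 * → l++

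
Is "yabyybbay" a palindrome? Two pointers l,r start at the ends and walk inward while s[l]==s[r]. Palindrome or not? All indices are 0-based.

l=0 r=8: 'y'=='y', l++,r--
l=1 r=7: 'a'=='a', l++,r--
l=2 r=6: 'b'=='b', l++,r--
l=3 r=5: 'y'!='b', stop

not a palindrome (mismatch at 3,5)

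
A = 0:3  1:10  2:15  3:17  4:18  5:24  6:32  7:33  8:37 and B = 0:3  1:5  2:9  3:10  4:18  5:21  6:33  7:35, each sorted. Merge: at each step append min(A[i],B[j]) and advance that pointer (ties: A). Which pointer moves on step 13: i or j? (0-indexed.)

i

[i=0,j=0] A[i]=3<=B[j]=3 take 3 → i++
[i=1,j=0] A[i]=10>B[j]=3 take 3 → j++
[i=1,j=1] A[i]=10>B[j]=5 take 5 → j++
[i=1,j=2] A[i]=10>B[j]=9 take 9 → j++
[i=1,j=3] A[i]=10<=B[j]=10 take 10 → i++
[i=2,j=3] A[i]=15>B[j]=10 take 10 → j++
[i=2,j=4] A[i]=15<=B[j]=18 take 15 → i++
[i=3,j=4] A[i]=17<=B[j]=18 take 17 → i++
[i=4,j=4] A[i]=18<=B[j]=18 take 18 → i++
[i=5,j=4] A[i]=24>B[j]=18 take 18 → j++
[i=5,j=5] A[i]=24>B[j]=21 take 21 → j++
[i=5,j=6] A[i]=24<=B[j]=33 take 24 → i++
[i=6,j=6] A[i]=32<=B[j]=33 take 32 → i++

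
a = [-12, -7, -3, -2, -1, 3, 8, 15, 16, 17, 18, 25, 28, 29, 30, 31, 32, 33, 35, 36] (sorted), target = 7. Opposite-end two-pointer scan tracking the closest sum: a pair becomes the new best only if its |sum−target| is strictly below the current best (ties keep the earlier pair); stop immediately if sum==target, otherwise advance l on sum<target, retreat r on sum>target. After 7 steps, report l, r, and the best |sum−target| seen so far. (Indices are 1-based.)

l=1, r=13, best |Δ|=10

[1,20] -12+36=24 d=17 * → r--
[1,19] -12+35=23 d=16 * → r--
[1,18] -12+33=21 d=14 * → r--
[1,17] -12+32=20 d=13 * → r--
[1,16] -12+31=19 d=12 * → r--
[1,15] -12+30=18 d=11 * → r--
[1,14] -12+29=17 d=10 * → r--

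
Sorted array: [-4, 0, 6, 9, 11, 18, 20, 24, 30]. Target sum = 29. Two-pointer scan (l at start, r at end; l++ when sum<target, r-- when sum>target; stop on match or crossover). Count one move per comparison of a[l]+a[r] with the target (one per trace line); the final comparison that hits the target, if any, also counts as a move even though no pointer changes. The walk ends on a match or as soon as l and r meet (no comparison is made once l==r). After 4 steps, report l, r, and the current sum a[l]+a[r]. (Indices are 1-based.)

[1,9] -4+30=26 <29 → l++
[2,9] 0+30=30 >29 → r--
[2,8] 0+24=24 <29 → l++
[3,8] 6+24=30 >29 → r--

l=3, r=7, sum=26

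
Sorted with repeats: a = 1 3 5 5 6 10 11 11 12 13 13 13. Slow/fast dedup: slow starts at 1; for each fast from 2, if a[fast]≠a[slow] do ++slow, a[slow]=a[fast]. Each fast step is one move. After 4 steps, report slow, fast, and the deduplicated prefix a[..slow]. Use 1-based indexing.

slow=4, fast=6, prefix=[1, 3, 5, 6]

slow=1 fast=2: a[fast]=3≠a[slow]=1 write a[2]=3, slow++,fast++
slow=2 fast=3: a[fast]=5≠a[slow]=3 write a[3]=5, slow++,fast++
slow=3 fast=4: a[fast]=5=a[slow] dup, fast++
slow=3 fast=5: a[fast]=6≠a[slow]=5 write a[4]=6, slow++,fast++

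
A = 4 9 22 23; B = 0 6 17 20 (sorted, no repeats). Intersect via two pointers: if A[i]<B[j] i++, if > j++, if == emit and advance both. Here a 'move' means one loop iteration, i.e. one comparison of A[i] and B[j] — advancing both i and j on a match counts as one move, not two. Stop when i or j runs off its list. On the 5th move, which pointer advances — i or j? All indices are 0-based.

j

[i=0,j=0] 4>0 → j++
[i=0,j=1] 4<6 → i++
[i=1,j=1] 9>6 → j++
[i=1,j=2] 9<17 → i++
[i=2,j=2] 22>17 → j++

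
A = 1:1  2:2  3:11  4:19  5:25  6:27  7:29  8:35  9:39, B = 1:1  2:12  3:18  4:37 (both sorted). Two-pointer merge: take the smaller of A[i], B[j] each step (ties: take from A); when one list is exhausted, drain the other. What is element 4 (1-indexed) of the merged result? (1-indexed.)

[i=1,j=1] A[i]=1<=B[j]=1 take 1 → i++
[i=2,j=1] A[i]=2>B[j]=1 take 1 → j++
[i=2,j=2] A[i]=2<=B[j]=12 take 2 → i++
[i=3,j=2] A[i]=11<=B[j]=12 take 11 → i++
[i=4,j=2] A[i]=19>B[j]=12 take 12 → j++
[i=4,j=3] A[i]=19>B[j]=18 take 18 → j++
[i=4,j=4] A[i]=19<=B[j]=37 take 19 → i++
[i=5,j=4] A[i]=25<=B[j]=37 take 25 → i++
[i=6,j=4] A[i]=27<=B[j]=37 take 27 → i++
[i=7,j=4] A[i]=29<=B[j]=37 take 29 → i++
[i=8,j=4] A[i]=35<=B[j]=37 take 35 → i++
[i=9,j=4] A[i]=39>B[j]=37 take 37 → j++
[i=9,j=5] B done, take A[i]=39 → i++

merged[4] = 11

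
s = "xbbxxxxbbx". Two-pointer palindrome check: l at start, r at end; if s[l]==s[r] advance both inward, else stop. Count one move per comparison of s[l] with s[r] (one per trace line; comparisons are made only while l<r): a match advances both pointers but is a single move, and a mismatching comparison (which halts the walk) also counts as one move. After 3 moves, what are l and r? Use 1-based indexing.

[1,10] 'x'=='x' → l++,r--
[2,9] 'b'=='b' → l++,r--
[3,8] 'b'=='b' → l++,r--

l=4, r=7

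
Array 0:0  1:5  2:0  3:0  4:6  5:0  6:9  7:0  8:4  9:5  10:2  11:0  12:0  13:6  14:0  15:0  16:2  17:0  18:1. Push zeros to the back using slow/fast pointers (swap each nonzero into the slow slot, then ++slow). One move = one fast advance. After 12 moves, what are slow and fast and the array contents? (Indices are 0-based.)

slow=6, fast=12, a=[5, 6, 9, 4, 5, 2, 0, 0, 0, 0, 0, 0, 0, 6, 0, 0, 2, 0, 1]

(s=0,f=0) a[fast]=0 → fast++
(s=0,f=1) a[fast]=5≠0 swap→a[0]=5 → slow++,fast++
(s=1,f=2) a[fast]=0 → fast++
(s=1,f=3) a[fast]=0 → fast++
(s=1,f=4) a[fast]=6≠0 swap→a[1]=6 → slow++,fast++
(s=2,f=5) a[fast]=0 → fast++
(s=2,f=6) a[fast]=9≠0 swap→a[2]=9 → slow++,fast++
(s=3,f=7) a[fast]=0 → fast++
(s=3,f=8) a[fast]=4≠0 swap→a[3]=4 → slow++,fast++
(s=4,f=9) a[fast]=5≠0 swap→a[4]=5 → slow++,fast++
(s=5,f=10) a[fast]=2≠0 swap→a[5]=2 → slow++,fast++
(s=6,f=11) a[fast]=0 → fast++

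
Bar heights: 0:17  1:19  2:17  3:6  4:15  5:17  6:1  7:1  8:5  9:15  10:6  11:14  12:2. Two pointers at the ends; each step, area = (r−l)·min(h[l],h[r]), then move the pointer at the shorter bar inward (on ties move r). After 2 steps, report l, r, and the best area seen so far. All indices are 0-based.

l=0, r=10, best area=154

[0,12] min(17,2)*12=24 best=24 * → r--
[0,11] min(17,14)*11=154 best=154 * → r--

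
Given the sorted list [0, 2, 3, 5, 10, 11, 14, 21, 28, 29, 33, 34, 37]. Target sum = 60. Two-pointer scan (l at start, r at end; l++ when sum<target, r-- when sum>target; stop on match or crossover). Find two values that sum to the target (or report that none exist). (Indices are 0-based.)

no pair

l=0 r=12: 0+37=37 <60, l++
l=1 r=12: 2+37=39 <60, l++
l=2 r=12: 3+37=40 <60, l++
l=3 r=12: 5+37=42 <60, l++
l=4 r=12: 10+37=47 <60, l++
l=5 r=12: 11+37=48 <60, l++
l=6 r=12: 14+37=51 <60, l++
l=7 r=12: 21+37=58 <60, l++
l=8 r=12: 28+37=65 >60, r--
l=8 r=11: 28+34=62 >60, r--
l=8 r=10: 28+33=61 >60, r--
l=8 r=9: 28+29=57 <60, l++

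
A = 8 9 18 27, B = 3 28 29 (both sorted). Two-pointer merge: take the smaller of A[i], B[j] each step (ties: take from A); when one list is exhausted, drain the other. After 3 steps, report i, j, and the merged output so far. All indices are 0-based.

i=2, j=1, merged so far=[3, 8, 9]

i=0 j=0: A[i]=8>B[j]=3 take 3, j++
i=0 j=1: A[i]=8<=B[j]=28 take 8, i++
i=1 j=1: A[i]=9<=B[j]=28 take 9, i++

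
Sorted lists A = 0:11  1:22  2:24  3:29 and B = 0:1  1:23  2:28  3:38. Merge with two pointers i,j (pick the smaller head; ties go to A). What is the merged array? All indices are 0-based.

[1, 11, 22, 23, 24, 28, 29, 38]

[i=0,j=0] A[i]=11>B[j]=1 take 1 → j++
[i=0,j=1] A[i]=11<=B[j]=23 take 11 → i++
[i=1,j=1] A[i]=22<=B[j]=23 take 22 → i++
[i=2,j=1] A[i]=24>B[j]=23 take 23 → j++
[i=2,j=2] A[i]=24<=B[j]=28 take 24 → i++
[i=3,j=2] A[i]=29>B[j]=28 take 28 → j++
[i=3,j=3] A[i]=29<=B[j]=38 take 29 → i++
[i=4,j=3] A done, take B[j]=38 → j++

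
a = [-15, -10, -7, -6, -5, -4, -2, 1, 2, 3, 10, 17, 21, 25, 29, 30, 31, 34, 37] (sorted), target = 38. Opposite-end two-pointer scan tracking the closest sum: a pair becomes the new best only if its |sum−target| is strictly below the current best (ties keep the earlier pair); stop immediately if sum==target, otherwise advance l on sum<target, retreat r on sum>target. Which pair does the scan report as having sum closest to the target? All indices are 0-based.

[0,18] -15+37=22 d=16 * → l++
[1,18] -10+37=27 d=11 * → l++
[2,18] -7+37=30 d=8 * → l++
[3,18] -6+37=31 d=7 * → l++
[4,18] -5+37=32 d=6 * → l++
[5,18] -4+37=33 d=5 * → l++
[6,18] -2+37=35 d=3 * → l++
[7,18] 1+37=38 d=0 * → stop

pair (1, 37) with sum 38 (|Δ|=0)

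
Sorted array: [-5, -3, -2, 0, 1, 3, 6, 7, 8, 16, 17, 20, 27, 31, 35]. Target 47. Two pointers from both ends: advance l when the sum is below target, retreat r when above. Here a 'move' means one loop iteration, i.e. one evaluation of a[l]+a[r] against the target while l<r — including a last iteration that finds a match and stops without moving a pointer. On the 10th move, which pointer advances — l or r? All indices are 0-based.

r

[0,14] -5+35=30 <47 → l++
[1,14] -3+35=32 <47 → l++
[2,14] -2+35=33 <47 → l++
[3,14] 0+35=35 <47 → l++
[4,14] 1+35=36 <47 → l++
[5,14] 3+35=38 <47 → l++
[6,14] 6+35=41 <47 → l++
[7,14] 7+35=42 <47 → l++
[8,14] 8+35=43 <47 → l++
[9,14] 16+35=51 >47 → r--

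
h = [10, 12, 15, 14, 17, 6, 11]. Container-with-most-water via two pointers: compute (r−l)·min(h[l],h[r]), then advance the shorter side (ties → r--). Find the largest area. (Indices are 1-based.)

[1,7] min(10,11)*6=60 best=60 * → l++
[2,7] min(12,11)*5=55 best=60 → r--
[2,6] min(12,6)*4=24 best=60 → r--
[2,5] min(12,17)*3=36 best=60 → l++
[3,5] min(15,17)*2=30 best=60 → l++
[4,5] min(14,17)*1=14 best=60 → l++

max area = 60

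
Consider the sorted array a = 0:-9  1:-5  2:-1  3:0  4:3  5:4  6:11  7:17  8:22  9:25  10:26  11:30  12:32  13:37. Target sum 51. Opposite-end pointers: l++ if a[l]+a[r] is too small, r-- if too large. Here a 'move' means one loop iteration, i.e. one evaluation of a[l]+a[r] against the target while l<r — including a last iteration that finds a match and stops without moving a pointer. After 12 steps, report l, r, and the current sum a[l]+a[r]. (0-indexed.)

l=9, r=10, sum=51

l=0 r=13: -9+37=28 <51, l++
l=1 r=13: -5+37=32 <51, l++
l=2 r=13: -1+37=36 <51, l++
l=3 r=13: 0+37=37 <51, l++
l=4 r=13: 3+37=40 <51, l++
l=5 r=13: 4+37=41 <51, l++
l=6 r=13: 11+37=48 <51, l++
l=7 r=13: 17+37=54 >51, r--
l=7 r=12: 17+32=49 <51, l++
l=8 r=12: 22+32=54 >51, r--
l=8 r=11: 22+30=52 >51, r--
l=8 r=10: 22+26=48 <51, l++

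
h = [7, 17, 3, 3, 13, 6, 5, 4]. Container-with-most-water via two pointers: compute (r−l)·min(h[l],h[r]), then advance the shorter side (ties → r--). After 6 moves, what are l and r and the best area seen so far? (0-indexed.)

l=1, r=2, best area=39

l=0 r=7: min(7,4)*7=28 best=28 *, r--
l=0 r=6: min(7,5)*6=30 best=30 *, r--
l=0 r=5: min(7,6)*5=30 best=30, r--
l=0 r=4: min(7,13)*4=28 best=30, l++
l=1 r=4: min(17,13)*3=39 best=39 *, r--
l=1 r=3: min(17,3)*2=6 best=39, r--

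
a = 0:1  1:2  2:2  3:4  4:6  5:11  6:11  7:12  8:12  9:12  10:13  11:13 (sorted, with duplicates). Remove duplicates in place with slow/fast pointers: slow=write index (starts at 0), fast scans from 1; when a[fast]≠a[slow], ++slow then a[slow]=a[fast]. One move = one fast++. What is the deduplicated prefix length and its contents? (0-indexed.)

slow=0 fast=1: a[fast]=2≠a[slow]=1 write a[1]=2, slow++,fast++
slow=1 fast=2: a[fast]=2=a[slow] dup, fast++
slow=1 fast=3: a[fast]=4≠a[slow]=2 write a[2]=4, slow++,fast++
slow=2 fast=4: a[fast]=6≠a[slow]=4 write a[3]=6, slow++,fast++
slow=3 fast=5: a[fast]=11≠a[slow]=6 write a[4]=11, slow++,fast++
slow=4 fast=6: a[fast]=11=a[slow] dup, fast++
slow=4 fast=7: a[fast]=12≠a[slow]=11 write a[5]=12, slow++,fast++
slow=5 fast=8: a[fast]=12=a[slow] dup, fast++
slow=5 fast=9: a[fast]=12=a[slow] dup, fast++
slow=5 fast=10: a[fast]=13≠a[slow]=12 write a[6]=13, slow++,fast++
slow=6 fast=11: a[fast]=13=a[slow] dup, fast++

length 7; prefix = [1, 2, 4, 6, 11, 12, 13]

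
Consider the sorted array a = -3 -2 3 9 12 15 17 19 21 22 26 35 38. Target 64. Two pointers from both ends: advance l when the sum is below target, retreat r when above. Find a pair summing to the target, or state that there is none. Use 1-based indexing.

l=1 r=13: -3+38=35 <64, l++
l=2 r=13: -2+38=36 <64, l++
l=3 r=13: 3+38=41 <64, l++
l=4 r=13: 9+38=47 <64, l++
l=5 r=13: 12+38=50 <64, l++
l=6 r=13: 15+38=53 <64, l++
l=7 r=13: 17+38=55 <64, l++
l=8 r=13: 19+38=57 <64, l++
l=9 r=13: 21+38=59 <64, l++
l=10 r=13: 22+38=60 <64, l++
l=11 r=13: 26+38=64, found

(26, 38)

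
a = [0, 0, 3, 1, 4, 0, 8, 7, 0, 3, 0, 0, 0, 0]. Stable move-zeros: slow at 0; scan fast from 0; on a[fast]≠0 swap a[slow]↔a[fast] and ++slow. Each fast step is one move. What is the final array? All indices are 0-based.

[3, 1, 4, 8, 7, 3, 0, 0, 0, 0, 0, 0, 0, 0]

(s=0,f=0) a[fast]=0 → fast++
(s=0,f=1) a[fast]=0 → fast++
(s=0,f=2) a[fast]=3≠0 swap→a[0]=3 → slow++,fast++
(s=1,f=3) a[fast]=1≠0 swap→a[1]=1 → slow++,fast++
(s=2,f=4) a[fast]=4≠0 swap→a[2]=4 → slow++,fast++
(s=3,f=5) a[fast]=0 → fast++
(s=3,f=6) a[fast]=8≠0 swap→a[3]=8 → slow++,fast++
(s=4,f=7) a[fast]=7≠0 swap→a[4]=7 → slow++,fast++
(s=5,f=8) a[fast]=0 → fast++
(s=5,f=9) a[fast]=3≠0 swap→a[5]=3 → slow++,fast++
(s=6,f=10) a[fast]=0 → fast++
(s=6,f=11) a[fast]=0 → fast++
(s=6,f=12) a[fast]=0 → fast++
(s=6,f=13) a[fast]=0 → fast++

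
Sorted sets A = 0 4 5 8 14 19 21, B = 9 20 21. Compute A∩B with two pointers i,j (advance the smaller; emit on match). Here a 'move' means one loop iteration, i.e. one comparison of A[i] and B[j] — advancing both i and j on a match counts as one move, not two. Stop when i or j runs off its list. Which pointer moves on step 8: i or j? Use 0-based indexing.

[i=0,j=0] 0<9 → i++
[i=1,j=0] 4<9 → i++
[i=2,j=0] 5<9 → i++
[i=3,j=0] 8<9 → i++
[i=4,j=0] 14>9 → j++
[i=4,j=1] 14<20 → i++
[i=5,j=1] 19<20 → i++
[i=6,j=1] 21>20 → j++

j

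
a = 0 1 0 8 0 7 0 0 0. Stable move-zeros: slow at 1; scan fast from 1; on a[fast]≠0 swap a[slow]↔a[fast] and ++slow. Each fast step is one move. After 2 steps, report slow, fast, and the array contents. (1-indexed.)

slow=2, fast=3, a=[1, 0, 0, 8, 0, 7, 0, 0, 0]

slow=1 fast=1: a[fast]=0, fast++
slow=1 fast=2: a[fast]=1≠0 swap→a[1]=1, slow++,fast++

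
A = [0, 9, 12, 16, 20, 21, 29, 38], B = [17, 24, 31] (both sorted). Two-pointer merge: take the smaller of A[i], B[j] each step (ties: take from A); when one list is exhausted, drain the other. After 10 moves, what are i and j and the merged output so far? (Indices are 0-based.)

i=7, j=3, merged so far=[0, 9, 12, 16, 17, 20, 21, 24, 29, 31]

i=0 j=0: A[i]=0<=B[j]=17 take 0, i++
i=1 j=0: A[i]=9<=B[j]=17 take 9, i++
i=2 j=0: A[i]=12<=B[j]=17 take 12, i++
i=3 j=0: A[i]=16<=B[j]=17 take 16, i++
i=4 j=0: A[i]=20>B[j]=17 take 17, j++
i=4 j=1: A[i]=20<=B[j]=24 take 20, i++
i=5 j=1: A[i]=21<=B[j]=24 take 21, i++
i=6 j=1: A[i]=29>B[j]=24 take 24, j++
i=6 j=2: A[i]=29<=B[j]=31 take 29, i++
i=7 j=2: A[i]=38>B[j]=31 take 31, j++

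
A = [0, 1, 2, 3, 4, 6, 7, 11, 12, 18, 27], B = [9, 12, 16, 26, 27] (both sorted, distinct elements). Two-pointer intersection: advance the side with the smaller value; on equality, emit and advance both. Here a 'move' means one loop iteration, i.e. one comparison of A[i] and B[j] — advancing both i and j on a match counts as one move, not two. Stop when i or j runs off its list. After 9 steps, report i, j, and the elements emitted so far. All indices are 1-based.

i=9, j=2, emitted=[]

i=1 j=1: 0<9, i++
i=2 j=1: 1<9, i++
i=3 j=1: 2<9, i++
i=4 j=1: 3<9, i++
i=5 j=1: 4<9, i++
i=6 j=1: 6<9, i++
i=7 j=1: 7<9, i++
i=8 j=1: 11>9, j++
i=8 j=2: 11<12, i++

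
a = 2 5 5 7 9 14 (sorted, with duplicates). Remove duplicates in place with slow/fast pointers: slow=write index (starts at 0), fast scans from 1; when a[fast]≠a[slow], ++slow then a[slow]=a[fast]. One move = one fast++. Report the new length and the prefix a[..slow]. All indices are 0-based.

length 5; prefix = [2, 5, 7, 9, 14]

slow=0 fast=1: a[fast]=5≠a[slow]=2 write a[1]=5, slow++,fast++
slow=1 fast=2: a[fast]=5=a[slow] dup, fast++
slow=1 fast=3: a[fast]=7≠a[slow]=5 write a[2]=7, slow++,fast++
slow=2 fast=4: a[fast]=9≠a[slow]=7 write a[3]=9, slow++,fast++
slow=3 fast=5: a[fast]=14≠a[slow]=9 write a[4]=14, slow++,fast++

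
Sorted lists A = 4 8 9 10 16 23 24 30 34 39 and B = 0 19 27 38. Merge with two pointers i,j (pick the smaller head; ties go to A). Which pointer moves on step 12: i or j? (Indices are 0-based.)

i=0 j=0: A[i]=4>B[j]=0 take 0, j++
i=0 j=1: A[i]=4<=B[j]=19 take 4, i++
i=1 j=1: A[i]=8<=B[j]=19 take 8, i++
i=2 j=1: A[i]=9<=B[j]=19 take 9, i++
i=3 j=1: A[i]=10<=B[j]=19 take 10, i++
i=4 j=1: A[i]=16<=B[j]=19 take 16, i++
i=5 j=1: A[i]=23>B[j]=19 take 19, j++
i=5 j=2: A[i]=23<=B[j]=27 take 23, i++
i=6 j=2: A[i]=24<=B[j]=27 take 24, i++
i=7 j=2: A[i]=30>B[j]=27 take 27, j++
i=7 j=3: A[i]=30<=B[j]=38 take 30, i++
i=8 j=3: A[i]=34<=B[j]=38 take 34, i++

i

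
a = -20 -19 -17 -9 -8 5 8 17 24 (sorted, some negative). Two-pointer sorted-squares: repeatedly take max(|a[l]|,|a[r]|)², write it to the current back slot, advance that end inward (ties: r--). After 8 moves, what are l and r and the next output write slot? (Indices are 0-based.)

l=5, r=5, next write slot=0

[0,8] |-20|<=|24| out[8]=576 → r--
[0,7] |-20|>|17| out[7]=400 → l++
[1,7] |-19|>|17| out[6]=361 → l++
[2,7] |-17|<=|17| out[5]=289 → r--
[2,6] |-17|>|8| out[4]=289 → l++
[3,6] |-9|>|8| out[3]=81 → l++
[4,6] |-8|<=|8| out[2]=64 → r--
[4,5] |-8|>|5| out[1]=64 → l++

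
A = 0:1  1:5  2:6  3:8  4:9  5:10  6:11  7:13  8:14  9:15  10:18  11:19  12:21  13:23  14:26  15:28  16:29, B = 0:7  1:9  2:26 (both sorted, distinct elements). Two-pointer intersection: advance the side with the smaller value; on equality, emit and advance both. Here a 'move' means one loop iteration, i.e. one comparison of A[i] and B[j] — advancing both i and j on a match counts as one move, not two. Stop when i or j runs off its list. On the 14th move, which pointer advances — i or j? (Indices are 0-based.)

i

[i=0,j=0] 1<7 → i++
[i=1,j=0] 5<7 → i++
[i=2,j=0] 6<7 → i++
[i=3,j=0] 8>7 → j++
[i=3,j=1] 8<9 → i++
[i=4,j=1] 9==9 emit → i++,j++
[i=5,j=2] 10<26 → i++
[i=6,j=2] 11<26 → i++
[i=7,j=2] 13<26 → i++
[i=8,j=2] 14<26 → i++
[i=9,j=2] 15<26 → i++
[i=10,j=2] 18<26 → i++
[i=11,j=2] 19<26 → i++
[i=12,j=2] 21<26 → i++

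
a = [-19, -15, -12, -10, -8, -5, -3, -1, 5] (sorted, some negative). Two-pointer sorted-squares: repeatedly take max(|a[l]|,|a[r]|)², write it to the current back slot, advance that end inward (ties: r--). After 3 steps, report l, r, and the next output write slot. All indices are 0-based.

l=0 r=8: |-19|>|5| out[8]=361, l++
l=1 r=8: |-15|>|5| out[7]=225, l++
l=2 r=8: |-12|>|5| out[6]=144, l++

l=3, r=8, next write slot=5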